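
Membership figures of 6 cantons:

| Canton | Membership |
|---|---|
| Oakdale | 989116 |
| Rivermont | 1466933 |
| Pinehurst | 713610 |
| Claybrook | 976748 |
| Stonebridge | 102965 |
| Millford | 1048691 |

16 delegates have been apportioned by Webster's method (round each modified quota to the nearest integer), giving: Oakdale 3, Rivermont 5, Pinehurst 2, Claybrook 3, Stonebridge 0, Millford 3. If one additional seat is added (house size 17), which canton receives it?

Millford

Priority for the next seat is population ÷ (current seats + 0.5).
Priorities: Oakdale 282604.571, Rivermont 266715.091, Pinehurst 285444.000, Claybrook 279070.857, Stonebridge 205930.000, Millford 299626.000.
Highest priority: Millford.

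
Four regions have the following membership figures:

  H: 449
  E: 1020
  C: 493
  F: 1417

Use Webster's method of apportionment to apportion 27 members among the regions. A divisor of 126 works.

H: 4, E: 8, C: 4, F: 11

With modified divisor 126: modified quotas H 3.563, E 8.095, C 3.913, F 11.246.
Rounding to the nearest integer: H 4, E 8, C 4, F 11 (total 27).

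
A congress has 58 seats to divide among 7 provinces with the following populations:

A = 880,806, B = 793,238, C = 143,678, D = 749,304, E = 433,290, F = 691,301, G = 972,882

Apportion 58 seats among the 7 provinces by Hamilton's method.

A 11, B 10, C 2, D 9, E 5, F 9, G 12

Total 4664499; standard divisor 4664499/58 ≈ 80422.397.
Standard quotas: A 10.9522, B 9.8634, C 1.7865, D 9.3171, E 5.3877, F 8.5959, G 12.0972.
Lower quotas: A 10, B 9, C 1, D 9, E 5, F 8, G 12 (sum 54, leaving 4 seats).
Remainders in descending order: A 0.9522, B 0.8634, C 0.7865, F 0.5959, E 0.3877, D 0.3171, G 0.0972.
Largest remainders: A, B, C, F receive the extra seats.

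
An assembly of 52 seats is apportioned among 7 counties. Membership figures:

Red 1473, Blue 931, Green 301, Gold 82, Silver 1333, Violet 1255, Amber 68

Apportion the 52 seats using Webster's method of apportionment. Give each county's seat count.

Red 14, Blue 9, Green 3, Gold 1, Silver 12, Violet 12, Amber 1

Standard divisor 5443/52 ≈ 104.673; standard quotas: Red 14.072, Blue 8.894, Green 2.876, Gold 0.783, Silver 12.735, Violet 11.990, Amber 0.650.
Rounding to the nearest integer gives 14, 9, 3, 1, 13, 12, 1 = 53 seats, so the divisor must be adjusted.
With modified divisor 108: modified quotas Red 13.639, Blue 8.620, Green 2.787, Gold 0.759, Silver 12.343, Violet 11.620, Amber 0.630.
Rounding to the nearest integer: Red 14, Blue 9, Green 3, Gold 1, Silver 12, Violet 12, Amber 1 (total 52).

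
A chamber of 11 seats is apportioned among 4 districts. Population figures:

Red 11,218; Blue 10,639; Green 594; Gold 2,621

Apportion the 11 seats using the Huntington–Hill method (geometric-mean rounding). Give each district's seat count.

With divisor 2444: modified quotas Red 4.590, Blue 4.353, Green 0.243, Gold 1.072.
Geometric-mean thresholds: Red √(4·5)=4.472, Blue √(4·5)=4.472, Green (min 1), Gold √(1·2)=1.414.
Each quota rounded against its threshold gives Red 5, Blue 4, Green 1, Gold 1 (total 11).

Red 5; Blue 4; Green 1; Gold 1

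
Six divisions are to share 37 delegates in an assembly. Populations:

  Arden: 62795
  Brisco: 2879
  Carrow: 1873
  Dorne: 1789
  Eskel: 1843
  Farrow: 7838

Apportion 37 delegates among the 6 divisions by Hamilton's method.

Arden 29, Brisco 1, Carrow 1, Dorne 1, Eskel 1, Farrow 4

Standard divisor: 79017 ÷ 37 ≈ 2135.595.
Standard quotas: Arden 29.4040, Brisco 1.3481, Carrow 0.8770, Dorne 0.8377, Eskel 0.8630, Farrow 3.6702.
Lower quotas: Arden 29, Brisco 1, Carrow 0, Dorne 0, Eskel 0, Farrow 3 (sum 33, leaving 4 seats).
Remainders in descending order: Carrow 0.8770, Eskel 0.8630, Dorne 0.8377, Farrow 0.6702, Arden 0.4040, Brisco 0.3481.
Largest remainders: Carrow, Eskel, Dorne, Farrow receive the extra seats.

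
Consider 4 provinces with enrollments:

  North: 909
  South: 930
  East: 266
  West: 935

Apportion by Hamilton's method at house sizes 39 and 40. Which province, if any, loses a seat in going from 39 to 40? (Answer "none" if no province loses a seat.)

none

At 39 seats: North 12, South 12, East 3, West 12.
At 40 seats: North 12, South 12, East 4, West 12.
No province's allocation decreased.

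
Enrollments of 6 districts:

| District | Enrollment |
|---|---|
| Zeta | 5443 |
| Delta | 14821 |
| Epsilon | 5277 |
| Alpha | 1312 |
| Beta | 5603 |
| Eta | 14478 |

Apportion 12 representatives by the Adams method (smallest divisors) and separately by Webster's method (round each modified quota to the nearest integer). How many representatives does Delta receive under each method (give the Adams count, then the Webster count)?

3 and 4

Adams: Zeta 2, Delta 3, Epsilon 1, Alpha 1, Beta 2, Eta 3.
Webster: Zeta 1, Delta 4, Epsilon 1, Alpha 0, Beta 2, Eta 4.
Delta gets 3 under Adams and 4 under Webster.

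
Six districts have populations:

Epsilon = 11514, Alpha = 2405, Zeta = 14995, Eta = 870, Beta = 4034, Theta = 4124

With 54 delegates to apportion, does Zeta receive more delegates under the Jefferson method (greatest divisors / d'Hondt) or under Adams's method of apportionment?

Jefferson

Jefferson: Epsilon 17, Alpha 3, Zeta 22, Eta 1, Beta 5, Theta 6.
Adams: Epsilon 16, Alpha 4, Zeta 20, Eta 2, Beta 6, Theta 6.
Zeta gets 22 under Jefferson and 20 under Adams.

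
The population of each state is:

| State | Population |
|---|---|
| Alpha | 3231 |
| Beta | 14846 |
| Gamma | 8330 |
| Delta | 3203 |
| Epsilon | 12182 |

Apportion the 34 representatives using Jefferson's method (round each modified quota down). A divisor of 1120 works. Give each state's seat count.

Alpha 2, Beta 13, Gamma 7, Delta 2, Epsilon 10

With modified divisor 1120: modified quotas Alpha 2.885, Beta 13.255, Gamma 7.438, Delta 2.860, Epsilon 10.877.
Rounding down: Alpha 2, Beta 13, Gamma 7, Delta 2, Epsilon 10 (total 34).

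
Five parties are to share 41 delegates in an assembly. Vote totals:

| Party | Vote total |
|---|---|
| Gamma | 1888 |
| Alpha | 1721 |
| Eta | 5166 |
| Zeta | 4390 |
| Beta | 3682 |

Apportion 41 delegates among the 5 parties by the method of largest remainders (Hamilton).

Standard divisor: 16847 ÷ 41 ≈ 410.902.
Standard quotas: Gamma 4.5948, Alpha 4.1883, Eta 12.5723, Zeta 10.6838, Beta 8.9608.
Lower quotas: Gamma 4, Alpha 4, Eta 12, Zeta 10, Beta 8 (sum 38, leaving 3 seats).
Remainders in descending order: Beta 0.9608, Zeta 0.6838, Gamma 0.5948, Eta 0.5723, Alpha 0.1883.
Largest remainders: Beta, Zeta, Gamma receive the extra seats.

Gamma: 5, Alpha: 4, Eta: 12, Zeta: 11, Beta: 9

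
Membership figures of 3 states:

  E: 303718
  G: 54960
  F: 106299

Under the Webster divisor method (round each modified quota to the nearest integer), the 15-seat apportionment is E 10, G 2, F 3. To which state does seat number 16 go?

F

Priority for the next seat is population ÷ (current seats + 0.5).
Priorities: E 28925.524, G 21984.000, F 30371.143.
Highest priority: F.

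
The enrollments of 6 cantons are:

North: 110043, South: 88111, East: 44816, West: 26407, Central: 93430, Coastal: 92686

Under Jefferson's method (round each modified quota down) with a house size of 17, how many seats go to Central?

Standard divisor 455493/17 ≈ 26793.706; standard quotas: North 4.107, South 3.288, East 1.673, West 0.986, Central 3.487, Coastal 3.459.
Rounding down gives 4, 3, 1, 0, 3, 3 = 14 seats, so the divisor must be adjusted.
With modified divisor 22800: modified quotas North 4.826, South 3.865, East 1.966, West 1.158, Central 4.098, Coastal 4.065.
Rounding down: North 4, South 3, East 1, West 1, Central 4, Coastal 4 (total 17).
Central receives 4.

4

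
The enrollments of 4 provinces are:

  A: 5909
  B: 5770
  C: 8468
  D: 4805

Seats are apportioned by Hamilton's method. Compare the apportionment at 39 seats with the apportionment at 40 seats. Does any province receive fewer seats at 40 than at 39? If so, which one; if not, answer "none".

At 39 seats: A 9, B 9, C 13, D 8.
At 40 seats: A 9, B 9, C 14, D 8.
No province's allocation decreased.

none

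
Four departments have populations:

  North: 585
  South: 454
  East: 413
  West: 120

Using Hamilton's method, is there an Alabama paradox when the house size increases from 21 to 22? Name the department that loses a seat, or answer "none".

At 21 seats: North 8, South 6, East 5, West 2.
At 22 seats: North 8, South 6, East 6, West 2.
No department's allocation decreased.

none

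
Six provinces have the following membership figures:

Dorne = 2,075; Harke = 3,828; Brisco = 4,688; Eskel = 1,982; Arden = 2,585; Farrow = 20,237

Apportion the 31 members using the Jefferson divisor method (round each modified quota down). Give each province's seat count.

Standard divisor 35395/31 ≈ 1141.774; standard quotas: Dorne 1.817, Harke 3.353, Brisco 4.106, Eskel 1.736, Arden 2.264, Farrow 17.724.
Rounding down gives 1, 3, 4, 1, 2, 17 = 28 seats, so the divisor must be adjusted.
With modified divisor 1020: modified quotas Dorne 2.034, Harke 3.753, Brisco 4.596, Eskel 1.943, Arden 2.534, Farrow 19.840.
Rounding down: Dorne 2, Harke 3, Brisco 4, Eskel 1, Arden 2, Farrow 19 (total 31).

Dorne 2, Harke 3, Brisco 4, Eskel 1, Arden 2, Farrow 19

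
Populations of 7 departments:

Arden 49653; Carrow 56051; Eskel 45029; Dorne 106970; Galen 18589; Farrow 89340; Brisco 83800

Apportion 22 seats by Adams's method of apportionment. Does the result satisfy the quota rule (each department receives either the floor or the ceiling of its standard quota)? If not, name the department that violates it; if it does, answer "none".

Standard quotas: Arden 2.431, Carrow 2.744, Eskel 2.204, Dorne 5.236, Galen 0.910, Farrow 4.373, Brisco 4.102.
Adams allocation: Arden 3, Carrow 3, Eskel 2, Dorne 5, Galen 1, Farrow 4, Brisco 4.
Every allocation lies between the lower and upper quota.

none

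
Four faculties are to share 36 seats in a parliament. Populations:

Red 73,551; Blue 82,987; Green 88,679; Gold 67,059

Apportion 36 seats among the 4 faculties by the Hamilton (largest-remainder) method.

Total 312276; standard divisor 312276/36 ≈ 8674.333.
Standard quotas: Red 8.4792, Blue 9.5670, Green 10.2231, Gold 7.7307.
Lower quotas: Red 8, Blue 9, Green 10, Gold 7 (sum 34, leaving 2 seats).
Remainders in descending order: Gold 0.7307, Blue 0.5670, Red 0.4792, Green 0.2231.
The surplus seats go to Gold, Blue.

Red 8; Blue 10; Green 10; Gold 8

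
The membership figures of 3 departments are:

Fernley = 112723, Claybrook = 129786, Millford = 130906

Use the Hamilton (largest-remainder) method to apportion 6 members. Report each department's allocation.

Total 373415; standard divisor 373415/6 ≈ 62235.833.
Standard quotas: Fernley 1.8112, Claybrook 2.0854, Millford 2.1034.
Lower quotas: Fernley 1, Claybrook 2, Millford 2 (sum 5, leaving 1 seat).
Remainders in descending order: Fernley 0.8112, Millford 0.1034, Claybrook 0.0854.
The surplus seat goes to Fernley.

Fernley=2, Claybrook=2, Millford=2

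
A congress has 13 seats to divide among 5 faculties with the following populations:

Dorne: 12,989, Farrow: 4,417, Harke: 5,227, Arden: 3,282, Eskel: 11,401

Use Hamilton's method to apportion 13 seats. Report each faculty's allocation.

Dorne 4, Farrow 2, Harke 2, Arden 1, Eskel 4

Standard divisor: 37316 ÷ 13 ≈ 2870.462.
Standard quotas: Dorne 4.5251, Farrow 1.5388, Harke 1.8210, Arden 1.1434, Eskel 3.9718.
Lower quotas: Dorne 4, Farrow 1, Harke 1, Arden 1, Eskel 3 (sum 10, leaving 3 seats).
Remainders in descending order: Eskel 0.9718, Harke 0.8210, Farrow 0.5388, Dorne 0.5251, Arden 0.1434.
Largest remainders: Eskel, Harke, Farrow receive the extra seats.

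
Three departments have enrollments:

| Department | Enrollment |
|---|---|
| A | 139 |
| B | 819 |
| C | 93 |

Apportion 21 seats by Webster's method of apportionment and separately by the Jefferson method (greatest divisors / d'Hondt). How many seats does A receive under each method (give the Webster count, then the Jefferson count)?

3 and 2

Webster: A 3, B 16, C 2.
Jefferson: A 2, B 17, C 2.
A gets 3 under Webster and 2 under Jefferson.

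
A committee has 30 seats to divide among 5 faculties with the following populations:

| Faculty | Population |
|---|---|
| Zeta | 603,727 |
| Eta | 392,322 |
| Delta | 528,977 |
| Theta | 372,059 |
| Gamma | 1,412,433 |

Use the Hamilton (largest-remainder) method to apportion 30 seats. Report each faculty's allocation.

The standard divisor is 3309518/30 ≈ 110317.267.
Standard quotas: Zeta 5.4726, Eta 3.5563, Delta 4.7951, Theta 3.3726, Gamma 12.8034.
Lower quotas: Zeta 5, Eta 3, Delta 4, Theta 3, Gamma 12 (sum 27, leaving 3 seats).
Remainders in descending order: Gamma 0.8034, Delta 0.7951, Eta 0.5563, Zeta 0.4726, Theta 0.3726.
Largest remainders: Gamma, Delta, Eta receive the extra seats.

Zeta: 5; Eta: 4; Delta: 5; Theta: 3; Gamma: 13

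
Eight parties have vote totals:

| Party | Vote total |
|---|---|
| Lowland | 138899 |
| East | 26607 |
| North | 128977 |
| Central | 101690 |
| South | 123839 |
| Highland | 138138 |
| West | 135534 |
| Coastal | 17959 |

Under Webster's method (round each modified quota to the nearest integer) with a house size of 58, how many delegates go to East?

2

Standard divisor 811643/58 ≈ 13993.845; standard quotas: Lowland 9.926, East 1.901, North 9.217, Central 7.267, South 8.850, Highland 9.871, West 9.685, Coastal 1.283.
Rounding to the nearest integer gives Lowland 10, East 2, North 9, Central 7, South 9, Highland 10, West 10, Coastal 1 — total 58, matching the house size, so no adjustment is needed.
East receives 2.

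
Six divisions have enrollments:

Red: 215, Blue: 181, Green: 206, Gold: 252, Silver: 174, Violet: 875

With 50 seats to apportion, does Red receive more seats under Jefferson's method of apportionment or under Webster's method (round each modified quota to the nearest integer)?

Webster

Jefferson: Red 5, Blue 5, Green 5, Gold 7, Silver 4, Violet 24.
Webster: Red 6, Blue 5, Green 5, Gold 7, Silver 4, Violet 23.
Red gets 5 under Jefferson and 6 under Webster.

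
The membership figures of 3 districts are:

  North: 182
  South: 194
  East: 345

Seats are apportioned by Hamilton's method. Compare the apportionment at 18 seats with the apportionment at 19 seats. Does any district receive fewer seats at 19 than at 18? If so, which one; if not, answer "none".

At 18 seats: North 4, South 5, East 9.
At 19 seats: North 5, South 5, East 9.
No district's allocation decreased.

none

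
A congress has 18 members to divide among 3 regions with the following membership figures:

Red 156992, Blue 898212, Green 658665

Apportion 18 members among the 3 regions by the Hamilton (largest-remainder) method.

Red=2; Blue=9; Green=7

The standard divisor is 1713869/18 ≈ 95214.944.
Standard quotas: Red 1.6488, Blue 9.4335, Green 6.9177.
Lower quotas: Red 1, Blue 9, Green 6 (sum 16, leaving 2 seats).
Remainders in descending order: Green 0.9177, Red 0.6488, Blue 0.4335.
Largest remainders: Green, Red receive the extra seats.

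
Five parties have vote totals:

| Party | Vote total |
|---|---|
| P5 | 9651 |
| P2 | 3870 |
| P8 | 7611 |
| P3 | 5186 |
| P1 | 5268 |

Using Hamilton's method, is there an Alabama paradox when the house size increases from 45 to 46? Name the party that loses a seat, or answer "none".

At 45 seats: P5 14, P2 6, P8 11, P3 7, P1 7.
At 46 seats: P5 14, P2 6, P8 11, P3 7, P1 8.
No party's allocation decreased.

none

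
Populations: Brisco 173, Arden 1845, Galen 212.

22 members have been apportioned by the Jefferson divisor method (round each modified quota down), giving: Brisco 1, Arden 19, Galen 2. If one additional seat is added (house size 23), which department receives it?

Priority for the next seat is population ÷ (current seats + 1).
Priorities: Brisco 86.500, Arden 92.250, Galen 70.667.
Highest priority: Arden.

Arden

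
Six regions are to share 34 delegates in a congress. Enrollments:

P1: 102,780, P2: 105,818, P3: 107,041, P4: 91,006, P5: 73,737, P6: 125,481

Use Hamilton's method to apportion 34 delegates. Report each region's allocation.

P1 6; P2 6; P3 6; P4 5; P5 4; P6 7

Total 605863; standard divisor 605863/34 ≈ 17819.5.
Standard quotas: P1 5.7678, P2 5.9383, P3 6.0070, P4 5.1071, P5 4.1380, P6 7.0418.
Lower quotas: P1 5, P2 5, P3 6, P4 5, P5 4, P6 7 (sum 32, leaving 2 seats).
Remainders in descending order: P2 0.9383, P1 0.7678, P5 0.1380, P4 0.1071, P6 0.0418, P3 0.0070.
Largest remainders: P2, P1 receive the extra seats.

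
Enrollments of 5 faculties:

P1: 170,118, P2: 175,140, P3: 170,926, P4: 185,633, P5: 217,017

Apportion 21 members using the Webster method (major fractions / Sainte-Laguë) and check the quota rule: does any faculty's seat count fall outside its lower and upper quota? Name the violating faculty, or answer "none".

none

Standard quotas: P1 3.888, P2 4.003, P3 3.907, P4 4.243, P5 4.960.
Webster allocation: P1 4, P2 4, P3 4, P4 4, P5 5.
Every allocation lies between the lower and upper quota.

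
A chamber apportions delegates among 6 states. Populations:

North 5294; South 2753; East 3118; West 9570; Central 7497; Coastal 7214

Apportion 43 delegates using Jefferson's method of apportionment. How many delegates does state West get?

12

Standard divisor 35446/43 ≈ 824.326; standard quotas: North 6.422, South 3.340, East 3.782, West 11.609, Central 9.095, Coastal 8.751.
Rounding down gives 6, 3, 3, 11, 9, 8 = 40 seats, so the divisor must be adjusted.
With modified divisor 770: modified quotas North 6.875, South 3.575, East 4.049, West 12.429, Central 9.736, Coastal 9.369.
Rounding down: North 6, South 3, East 4, West 12, Central 9, Coastal 9 (total 43).
West receives 12.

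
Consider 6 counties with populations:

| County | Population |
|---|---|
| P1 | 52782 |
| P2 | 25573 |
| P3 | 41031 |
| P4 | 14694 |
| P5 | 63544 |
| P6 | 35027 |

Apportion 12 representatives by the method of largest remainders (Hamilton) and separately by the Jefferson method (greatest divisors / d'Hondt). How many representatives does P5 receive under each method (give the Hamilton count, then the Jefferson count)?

Hamilton: P1 3, P2 1, P3 2, P4 1, P5 3, P6 2.
Jefferson: P1 3, P2 1, P3 2, P4 0, P5 4, P6 2.
P5 gets 3 under Hamilton and 4 under Jefferson.

3 and 4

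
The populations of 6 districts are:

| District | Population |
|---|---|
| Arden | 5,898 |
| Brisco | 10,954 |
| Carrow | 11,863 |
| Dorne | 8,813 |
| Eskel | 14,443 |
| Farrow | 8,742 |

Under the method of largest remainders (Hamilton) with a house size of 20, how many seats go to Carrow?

Total 60713; standard divisor 60713/20 ≈ 3035.65.
Standard quotas: Arden 1.9429, Brisco 3.6085, Carrow 3.9079, Dorne 2.9032, Eskel 4.7578, Farrow 2.8798.
Lower quotas: Arden 1, Brisco 3, Carrow 3, Dorne 2, Eskel 4, Farrow 2 (sum 15, leaving 5 seats).
Remainders in descending order: Arden 0.9429, Carrow 0.9079, Dorne 0.9032, Farrow 0.8798, Eskel 0.7578, Brisco 0.6085.
The surplus seats go to Arden, Carrow, Dorne, Farrow, Eskel.
Carrow receives 4.

4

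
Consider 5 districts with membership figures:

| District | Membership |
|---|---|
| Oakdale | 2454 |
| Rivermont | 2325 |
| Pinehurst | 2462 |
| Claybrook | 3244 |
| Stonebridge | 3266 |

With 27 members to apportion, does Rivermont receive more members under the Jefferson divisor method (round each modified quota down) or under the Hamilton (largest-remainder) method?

Jefferson: Oakdale 5, Rivermont 4, Pinehurst 5, Claybrook 6, Stonebridge 7.
Hamilton: Oakdale 5, Rivermont 5, Pinehurst 5, Claybrook 6, Stonebridge 6.
Rivermont gets 4 under Jefferson and 5 under Hamilton.

Hamilton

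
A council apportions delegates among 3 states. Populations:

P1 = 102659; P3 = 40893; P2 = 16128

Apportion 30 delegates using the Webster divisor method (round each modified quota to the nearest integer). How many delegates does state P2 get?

3

Standard divisor 159680/30 ≈ 5322.667; standard quotas: P1 19.287, P3 7.683, P2 3.030.
Rounding to the nearest integer gives P1 19, P3 8, P2 3 — total 30, matching the house size, so no adjustment is needed.
P2 receives 3.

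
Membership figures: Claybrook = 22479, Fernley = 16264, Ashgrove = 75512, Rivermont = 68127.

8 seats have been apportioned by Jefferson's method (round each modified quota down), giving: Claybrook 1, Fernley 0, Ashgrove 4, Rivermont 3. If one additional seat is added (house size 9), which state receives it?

Rivermont

Priority for the next seat is population ÷ (current seats + 1).
Priorities: Claybrook 11239.500, Fernley 16264.000, Ashgrove 15102.400, Rivermont 17031.750.
Highest priority: Rivermont.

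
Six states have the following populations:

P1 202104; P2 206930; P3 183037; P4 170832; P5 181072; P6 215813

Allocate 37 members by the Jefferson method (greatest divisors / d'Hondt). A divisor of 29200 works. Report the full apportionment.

With modified divisor 29200: modified quotas P1 6.921, P2 7.087, P3 6.268, P4 5.850, P5 6.201, P6 7.391.
Rounding down: P1 6, P2 7, P3 6, P4 5, P5 6, P6 7 (total 37).

P1=6, P2=7, P3=6, P4=5, P5=6, P6=7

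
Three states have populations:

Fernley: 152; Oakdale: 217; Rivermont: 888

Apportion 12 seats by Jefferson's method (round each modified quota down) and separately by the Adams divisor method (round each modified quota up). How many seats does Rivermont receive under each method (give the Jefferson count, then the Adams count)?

Jefferson: Fernley 1, Oakdale 2, Rivermont 9.
Adams: Fernley 2, Oakdale 2, Rivermont 8.
Rivermont gets 9 under Jefferson and 8 under Adams.

9 and 8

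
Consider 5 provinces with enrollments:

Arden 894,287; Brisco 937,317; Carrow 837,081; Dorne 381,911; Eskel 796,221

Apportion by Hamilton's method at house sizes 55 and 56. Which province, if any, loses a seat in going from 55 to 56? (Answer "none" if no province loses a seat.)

Dorne

At 55 seats: Arden 13, Brisco 13, Carrow 12, Dorne 6, Eskel 11.
At 56 seats: Arden 13, Brisco 14, Carrow 12, Dorne 5, Eskel 12.
Dorne drops from 6 to 5.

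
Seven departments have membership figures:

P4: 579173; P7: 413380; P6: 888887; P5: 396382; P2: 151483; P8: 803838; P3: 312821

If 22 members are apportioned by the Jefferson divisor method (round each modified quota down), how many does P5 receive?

2

Standard divisor 3545964/22 ≈ 161180.182; standard quotas: P4 3.593, P7 2.565, P6 5.515, P5 2.459, P2 0.940, P8 4.987, P3 1.941.
Rounding down gives 3, 2, 5, 2, 0, 4, 1 = 17 seats, so the divisor must be adjusted.
With modified divisor 141300: modified quotas P4 4.099, P7 2.926, P6 6.291, P5 2.805, P2 1.072, P8 5.689, P3 2.214.
Rounding down: P4 4, P7 2, P6 6, P5 2, P2 1, P8 5, P3 2 (total 22).
P5 receives 2.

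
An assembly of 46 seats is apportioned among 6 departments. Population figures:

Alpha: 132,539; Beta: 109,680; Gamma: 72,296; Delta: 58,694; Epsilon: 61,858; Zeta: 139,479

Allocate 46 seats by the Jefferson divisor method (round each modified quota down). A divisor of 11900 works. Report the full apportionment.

With modified divisor 11900: modified quotas Alpha 11.138, Beta 9.217, Gamma 6.075, Delta 4.932, Epsilon 5.198, Zeta 11.721.
Rounding down: Alpha 11, Beta 9, Gamma 6, Delta 4, Epsilon 5, Zeta 11 (total 46).

Alpha: 11; Beta: 9; Gamma: 6; Delta: 4; Epsilon: 5; Zeta: 11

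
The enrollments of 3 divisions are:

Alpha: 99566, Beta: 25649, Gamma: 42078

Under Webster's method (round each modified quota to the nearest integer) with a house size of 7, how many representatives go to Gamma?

Standard divisor 167293/7 ≈ 23899; standard quotas: Alpha 4.166, Beta 1.073, Gamma 1.761.
Rounding to the nearest integer gives Alpha 4, Beta 1, Gamma 2 — total 7, matching the house size, so no adjustment is needed.
Gamma receives 2.

2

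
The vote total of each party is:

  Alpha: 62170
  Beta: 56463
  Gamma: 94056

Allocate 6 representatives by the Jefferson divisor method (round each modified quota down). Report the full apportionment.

Alpha 2, Beta 1, Gamma 3

Standard divisor 212689/6 ≈ 35448.167; standard quotas: Alpha 1.754, Beta 1.593, Gamma 2.653.
Rounding down gives 1, 1, 2 = 4 seats, so the divisor must be adjusted.
With modified divisor 29700: modified quotas Alpha 2.093, Beta 1.901, Gamma 3.167.
Rounding down: Alpha 2, Beta 1, Gamma 3 (total 6).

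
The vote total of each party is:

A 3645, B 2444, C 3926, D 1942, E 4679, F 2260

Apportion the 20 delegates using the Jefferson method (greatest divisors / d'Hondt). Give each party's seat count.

Standard divisor 18896/20 ≈ 944.8; standard quotas: A 3.858, B 2.587, C 4.155, D 2.055, E 4.952, F 2.392.
Rounding down gives 3, 2, 4, 2, 4, 2 = 17 seats, so the divisor must be adjusted.
With modified divisor 800: modified quotas A 4.556, B 3.055, C 4.907, D 2.428, E 5.849, F 2.825.
Rounding down: A 4, B 3, C 4, D 2, E 5, F 2 (total 20).

A 4; B 3; C 4; D 2; E 5; F 2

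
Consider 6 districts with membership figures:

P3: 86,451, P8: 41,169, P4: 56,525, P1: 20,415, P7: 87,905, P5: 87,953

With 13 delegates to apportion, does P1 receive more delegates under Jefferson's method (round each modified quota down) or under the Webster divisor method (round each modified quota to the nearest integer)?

Webster

Jefferson: P3 3, P8 1, P4 2, P1 0, P7 3, P5 4.
Webster: P3 3, P8 1, P4 2, P1 1, P7 3, P5 3.
P1 gets 0 under Jefferson and 1 under Webster.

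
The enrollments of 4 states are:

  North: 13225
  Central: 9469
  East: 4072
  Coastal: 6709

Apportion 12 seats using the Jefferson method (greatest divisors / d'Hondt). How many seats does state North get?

5

Standard divisor 33475/12 ≈ 2789.583; standard quotas: North 4.741, Central 3.394, East 1.460, Coastal 2.405.
Rounding down gives 4, 3, 1, 2 = 10 seats, so the divisor must be adjusted.
With modified divisor 2300: modified quotas North 5.750, Central 4.117, East 1.770, Coastal 2.917.
Rounding down: North 5, Central 4, East 1, Coastal 2 (total 12).
North receives 5.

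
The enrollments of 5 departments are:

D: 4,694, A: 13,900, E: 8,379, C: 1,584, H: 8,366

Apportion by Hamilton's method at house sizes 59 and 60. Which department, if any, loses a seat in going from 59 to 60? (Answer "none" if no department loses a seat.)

At 59 seats: D 8, A 22, E 13, C 3, H 13.
At 60 seats: D 8, A 22, E 14, C 2, H 14.
C drops from 3 to 2.

C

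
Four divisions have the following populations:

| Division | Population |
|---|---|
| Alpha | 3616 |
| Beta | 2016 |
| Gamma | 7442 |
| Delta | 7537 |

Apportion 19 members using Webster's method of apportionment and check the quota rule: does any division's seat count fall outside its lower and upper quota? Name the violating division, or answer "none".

Standard quotas: Alpha 3.333, Beta 1.858, Gamma 6.860, Delta 6.948.
Webster allocation: Alpha 3, Beta 2, Gamma 7, Delta 7.
Every allocation lies between the lower and upper quota.

none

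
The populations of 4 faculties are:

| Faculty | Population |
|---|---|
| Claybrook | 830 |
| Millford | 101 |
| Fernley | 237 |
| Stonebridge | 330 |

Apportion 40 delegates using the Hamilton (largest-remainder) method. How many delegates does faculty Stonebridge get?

9

Total 1498; standard divisor 1498/40 ≈ 37.45.
Standard quotas: Claybrook 22.163, Millford 2.697, Fernley 6.328, Stonebridge 8.812.
Lower quotas: Claybrook 22, Millford 2, Fernley 6, Stonebridge 8 (sum 38, leaving 2 seats).
Remainders in descending order: Stonebridge 0.812, Millford 0.697, Fernley 0.328, Claybrook 0.163.
The surplus seats go to Stonebridge, Millford.
Stonebridge receives 9.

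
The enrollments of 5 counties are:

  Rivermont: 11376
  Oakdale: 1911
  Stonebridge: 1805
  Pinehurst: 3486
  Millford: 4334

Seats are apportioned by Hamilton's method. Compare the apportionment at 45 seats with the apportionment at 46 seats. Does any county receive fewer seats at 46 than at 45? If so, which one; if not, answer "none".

Stonebridge

At 45 seats: Rivermont 22, Oakdale 4, Stonebridge 4, Pinehurst 7, Millford 8.
At 46 seats: Rivermont 23, Oakdale 4, Stonebridge 3, Pinehurst 7, Millford 9.
Stonebridge drops from 4 to 3.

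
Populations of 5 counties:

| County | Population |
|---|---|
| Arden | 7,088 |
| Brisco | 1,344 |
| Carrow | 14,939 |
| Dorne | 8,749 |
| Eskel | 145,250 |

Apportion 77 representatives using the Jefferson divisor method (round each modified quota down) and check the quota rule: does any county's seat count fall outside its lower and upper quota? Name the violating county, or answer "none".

Eskel

Standard quotas: Arden 3.077, Brisco 0.583, Carrow 6.485, Dorne 3.798, Eskel 63.056.
Jefferson allocation: Arden 3, Brisco 0, Carrow 6, Dorne 3, Eskel 65.
Eskel has quota 63.056 (lower 63, upper 64) but receives 65 — outside the quota interval.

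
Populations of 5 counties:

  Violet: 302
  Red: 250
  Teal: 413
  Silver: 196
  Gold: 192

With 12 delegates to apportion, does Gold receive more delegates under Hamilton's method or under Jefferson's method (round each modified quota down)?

Hamilton

Hamilton: Violet 3, Red 2, Teal 3, Silver 2, Gold 2.
Jefferson: Violet 3, Red 2, Teal 4, Silver 2, Gold 1.
Gold gets 2 under Hamilton and 1 under Jefferson.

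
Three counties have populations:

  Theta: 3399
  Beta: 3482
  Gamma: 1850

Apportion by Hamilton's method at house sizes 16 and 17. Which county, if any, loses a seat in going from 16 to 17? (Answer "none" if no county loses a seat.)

At 16 seats: Theta 6, Beta 6, Gamma 4.
At 17 seats: Theta 7, Beta 7, Gamma 3.
Gamma drops from 4 to 3.

Gamma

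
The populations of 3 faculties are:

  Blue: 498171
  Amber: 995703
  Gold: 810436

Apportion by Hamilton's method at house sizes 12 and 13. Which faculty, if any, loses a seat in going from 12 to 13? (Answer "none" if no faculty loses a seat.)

At 12 seats: Blue 3, Amber 5, Gold 4.
At 13 seats: Blue 3, Amber 6, Gold 4.
No faculty's allocation decreased.

none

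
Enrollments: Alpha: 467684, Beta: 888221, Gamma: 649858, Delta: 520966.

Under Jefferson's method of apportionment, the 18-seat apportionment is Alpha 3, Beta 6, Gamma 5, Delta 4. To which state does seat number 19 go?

Priority for the next seat is population ÷ (current seats + 1).
Priorities: Alpha 116921.000, Beta 126888.714, Gamma 108309.667, Delta 104193.200.
Highest priority: Beta.

Beta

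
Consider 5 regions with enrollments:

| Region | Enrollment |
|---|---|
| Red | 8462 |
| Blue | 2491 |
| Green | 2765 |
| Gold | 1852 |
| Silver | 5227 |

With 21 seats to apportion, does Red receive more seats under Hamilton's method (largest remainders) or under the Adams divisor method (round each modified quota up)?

Hamilton

Hamilton: Red 9, Blue 2, Green 3, Gold 2, Silver 5.
Adams: Red 8, Blue 3, Green 3, Gold 2, Silver 5.
Red gets 9 under Hamilton and 8 under Adams.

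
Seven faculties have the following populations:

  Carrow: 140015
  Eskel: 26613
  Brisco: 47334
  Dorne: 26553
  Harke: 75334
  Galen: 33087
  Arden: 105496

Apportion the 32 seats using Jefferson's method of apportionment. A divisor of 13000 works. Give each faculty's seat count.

With modified divisor 13000: modified quotas Carrow 10.770, Eskel 2.047, Brisco 3.641, Dorne 2.043, Harke 5.795, Galen 2.545, Arden 8.115.
Rounding down: Carrow 10, Eskel 2, Brisco 3, Dorne 2, Harke 5, Galen 2, Arden 8 (total 32).

Carrow 10, Eskel 2, Brisco 3, Dorne 2, Harke 5, Galen 2, Arden 8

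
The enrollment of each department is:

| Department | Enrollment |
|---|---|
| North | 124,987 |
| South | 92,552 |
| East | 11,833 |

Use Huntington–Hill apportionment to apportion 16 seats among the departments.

North=9; South=6; East=1

With divisor 14505: modified quotas North 8.617, South 6.381, East 0.816.
Geometric-mean thresholds: North √(8·9)=8.485, South √(6·7)=6.481, East (min 1).
Each quota rounded against its threshold gives North 9, South 6, East 1 (total 16).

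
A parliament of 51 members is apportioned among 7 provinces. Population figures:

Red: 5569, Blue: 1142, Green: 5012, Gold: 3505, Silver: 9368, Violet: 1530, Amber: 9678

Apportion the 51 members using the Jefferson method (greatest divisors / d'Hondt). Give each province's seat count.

Red=8, Blue=1, Green=7, Gold=5, Silver=14, Violet=2, Amber=14

Standard divisor 35804/51 ≈ 702.039; standard quotas: Red 7.933, Blue 1.627, Green 7.139, Gold 4.993, Silver 13.344, Violet 2.179, Amber 13.786.
Rounding down gives 7, 1, 7, 4, 13, 2, 13 = 47 seats, so the divisor must be adjusted.
With modified divisor 660: modified quotas Red 8.438, Blue 1.730, Green 7.594, Gold 5.311, Silver 14.194, Violet 2.318, Amber 14.664.
Rounding down: Red 8, Blue 1, Green 7, Gold 5, Silver 14, Violet 2, Amber 14 (total 51).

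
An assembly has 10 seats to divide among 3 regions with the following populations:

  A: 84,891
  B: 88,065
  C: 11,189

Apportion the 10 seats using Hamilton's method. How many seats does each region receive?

A: 5, B: 5, C: 0

Standard divisor: 184145 ÷ 10 ≈ 18414.5.
Standard quotas: A 4.6100, B 4.7824, C 0.6076.
Lower quotas: A 4, B 4, C 0 (sum 8, leaving 2 seats).
Remainders in descending order: B 0.7824, A 0.6100, C 0.6076.
Largest remainders: B, A receive the extra seats.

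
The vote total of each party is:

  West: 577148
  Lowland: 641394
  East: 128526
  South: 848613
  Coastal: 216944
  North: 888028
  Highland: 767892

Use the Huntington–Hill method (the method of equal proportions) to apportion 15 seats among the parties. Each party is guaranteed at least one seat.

West=2, Lowland=2, East=1, South=3, Coastal=1, North=3, Highland=3

With divisor 287669: modified quotas West 2.006, Lowland 2.230, East 0.447, South 2.950, Coastal 0.754, North 3.087, Highland 2.669.
Geometric-mean thresholds: West √(2·3)=2.449, Lowland √(2·3)=2.449, East (min 1), South √(2·3)=2.449, Coastal (min 1), North √(3·4)=3.464, Highland √(2·3)=2.449.
Each quota rounded against its threshold gives West 2, Lowland 2, East 1, South 3, Coastal 1, North 3, Highland 3 (total 15).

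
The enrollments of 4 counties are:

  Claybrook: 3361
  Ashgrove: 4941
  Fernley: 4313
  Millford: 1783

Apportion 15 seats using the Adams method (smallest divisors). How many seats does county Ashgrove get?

5

Standard divisor 14398/15 ≈ 959.867; standard quotas: Claybrook 3.502, Ashgrove 5.148, Fernley 4.493, Millford 1.858.
Rounding up gives 4, 6, 5, 2 = 17 seats, so the divisor must be adjusted.
With modified divisor 1100: modified quotas Claybrook 3.055, Ashgrove 4.492, Fernley 3.921, Millford 1.621.
Rounding up: Claybrook 4, Ashgrove 5, Fernley 4, Millford 2 (total 15).
Ashgrove receives 5.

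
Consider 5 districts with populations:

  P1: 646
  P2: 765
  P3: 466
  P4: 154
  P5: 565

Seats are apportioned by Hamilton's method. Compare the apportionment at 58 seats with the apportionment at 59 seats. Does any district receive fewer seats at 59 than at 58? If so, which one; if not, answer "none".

P4

At 58 seats: P1 14, P2 17, P3 10, P4 4, P5 13.
At 59 seats: P1 15, P2 17, P3 11, P4 3, P5 13.
P4 drops from 4 to 3.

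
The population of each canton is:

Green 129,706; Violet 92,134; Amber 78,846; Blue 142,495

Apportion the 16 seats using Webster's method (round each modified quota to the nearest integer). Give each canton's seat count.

Standard divisor 443181/16 ≈ 27698.812; standard quotas: Green 4.683, Violet 3.326, Amber 2.847, Blue 5.144.
Rounding to the nearest integer gives Green 5, Violet 3, Amber 3, Blue 5 — total 16, matching the house size, so no adjustment is needed.

Green: 5; Violet: 3; Amber: 3; Blue: 5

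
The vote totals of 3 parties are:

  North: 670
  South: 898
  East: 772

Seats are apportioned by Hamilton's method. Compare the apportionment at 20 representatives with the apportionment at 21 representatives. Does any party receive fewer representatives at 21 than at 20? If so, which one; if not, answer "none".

none

At 20 seats: North 6, South 8, East 6.
At 21 seats: North 6, South 8, East 7.
No party's allocation decreased.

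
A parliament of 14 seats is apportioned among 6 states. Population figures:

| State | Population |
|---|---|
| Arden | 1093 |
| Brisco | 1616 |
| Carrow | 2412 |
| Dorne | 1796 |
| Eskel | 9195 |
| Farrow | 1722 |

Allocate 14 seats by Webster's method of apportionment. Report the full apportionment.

Standard divisor 17834/14 ≈ 1273.857; standard quotas: Arden 0.858, Brisco 1.269, Carrow 1.893, Dorne 1.410, Eskel 7.218, Farrow 1.352.
Rounding to the nearest integer gives 1, 1, 2, 1, 7, 1 = 13 seats, so the divisor must be adjusted.
With modified divisor 1217.4: modified quotas Arden 0.898, Brisco 1.327, Carrow 1.981, Dorne 1.475, Eskel 7.553, Farrow 1.414.
Rounding to the nearest integer: Arden 1, Brisco 1, Carrow 2, Dorne 1, Eskel 8, Farrow 1 (total 14).

Arden: 1, Brisco: 1, Carrow: 2, Dorne: 1, Eskel: 8, Farrow: 1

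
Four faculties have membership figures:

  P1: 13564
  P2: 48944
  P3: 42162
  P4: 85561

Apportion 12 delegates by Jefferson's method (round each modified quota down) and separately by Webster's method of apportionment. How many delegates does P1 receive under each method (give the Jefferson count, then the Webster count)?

Jefferson: P1 0, P2 3, P3 3, P4 6.
Webster: P1 1, P2 3, P3 3, P4 5.
P1 gets 0 under Jefferson and 1 under Webster.

0 and 1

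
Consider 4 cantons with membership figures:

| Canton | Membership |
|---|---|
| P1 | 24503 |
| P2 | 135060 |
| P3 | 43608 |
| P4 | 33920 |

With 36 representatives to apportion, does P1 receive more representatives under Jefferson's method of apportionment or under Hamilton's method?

Hamilton

Jefferson: P1 3, P2 21, P3 7, P4 5.
Hamilton: P1 4, P2 20, P3 7, P4 5.
P1 gets 3 under Jefferson and 4 under Hamilton.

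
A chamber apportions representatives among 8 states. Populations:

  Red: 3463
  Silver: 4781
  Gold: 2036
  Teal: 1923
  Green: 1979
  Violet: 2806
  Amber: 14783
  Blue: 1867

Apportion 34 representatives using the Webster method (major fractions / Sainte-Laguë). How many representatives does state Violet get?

3

Standard divisor 33638/34 ≈ 989.353; standard quotas: Red 3.500, Silver 4.832, Gold 2.058, Teal 1.944, Green 2.000, Violet 2.836, Amber 14.942, Blue 1.887.
Rounding to the nearest integer gives 4, 5, 2, 2, 2, 3, 15, 2 = 35 seats, so the divisor must be adjusted.
With modified divisor 1000: modified quotas Red 3.463, Silver 4.781, Gold 2.036, Teal 1.923, Green 1.979, Violet 2.806, Amber 14.783, Blue 1.867.
Rounding to the nearest integer: Red 3, Silver 5, Gold 2, Teal 2, Green 2, Violet 3, Amber 15, Blue 2 (total 34).
Violet receives 3.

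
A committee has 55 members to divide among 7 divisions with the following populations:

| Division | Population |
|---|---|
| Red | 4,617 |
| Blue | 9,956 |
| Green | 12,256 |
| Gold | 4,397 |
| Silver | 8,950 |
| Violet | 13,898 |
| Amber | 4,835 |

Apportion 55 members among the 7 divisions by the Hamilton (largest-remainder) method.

The standard divisor is 58909/55 ≈ 1071.073.
Standard quotas: Red 4.3106, Blue 9.2954, Green 11.4427, Gold 4.1052, Silver 8.3561, Violet 12.9758, Amber 4.5142.
Lower quotas: Red 4, Blue 9, Green 11, Gold 4, Silver 8, Violet 12, Amber 4 (sum 52, leaving 3 seats).
Remainders in descending order: Violet 0.9758, Amber 0.5142, Green 0.4427, Silver 0.3561, Red 0.3106, Blue 0.2954, Gold 0.1052.
The surplus seats go to Violet, Amber, Green.

Red 4, Blue 9, Green 12, Gold 4, Silver 8, Violet 13, Amber 5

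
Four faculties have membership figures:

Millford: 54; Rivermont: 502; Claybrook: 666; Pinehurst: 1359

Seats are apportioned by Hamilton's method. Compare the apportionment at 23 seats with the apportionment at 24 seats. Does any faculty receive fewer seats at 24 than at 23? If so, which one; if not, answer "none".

Millford

At 23 seats: Millford 1, Rivermont 4, Claybrook 6, Pinehurst 12.
At 24 seats: Millford 0, Rivermont 5, Claybrook 6, Pinehurst 13.
Millford drops from 1 to 0.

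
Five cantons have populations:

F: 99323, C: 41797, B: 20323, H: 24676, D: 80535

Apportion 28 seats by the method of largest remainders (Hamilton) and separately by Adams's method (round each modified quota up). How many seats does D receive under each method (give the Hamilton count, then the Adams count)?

9 and 8

Hamilton: F 10, C 4, B 2, H 3, D 9.
Adams: F 10, C 5, B 2, H 3, D 8.
D gets 9 under Hamilton and 8 under Adams.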